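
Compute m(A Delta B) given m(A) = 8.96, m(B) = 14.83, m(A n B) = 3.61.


m(A Delta B) = m(A) + m(B) - 2*m(A n B)
= 8.96 + 14.83 - 2*3.61
= 8.96 + 14.83 - 7.22
= 16.57


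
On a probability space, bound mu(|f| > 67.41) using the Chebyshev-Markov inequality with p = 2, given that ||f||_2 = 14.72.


Chebyshev/Markov inequality: mu(|f| > eps) <= (||f||_p / eps)^p
Step 1: ||f||_2 / eps = 14.72 / 67.41 = 0.218365
Step 2: Raise to power p = 2:
  (0.218365)^2 = 0.047683
Step 3: Therefore mu(|f| > 67.41) <= 0.047683


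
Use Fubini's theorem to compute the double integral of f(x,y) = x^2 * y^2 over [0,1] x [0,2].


By Fubini's theorem, the double integral factors as a product of single integrals:
Step 1: integral_0^1 x^2 dx = [x^3/3] from 0 to 1
     = 1^3/3 = 0.333333
Step 2: integral_0^2 y^2 dy = [y^3/3] from 0 to 2
     = 2^3/3 = 2.666667
Step 3: Double integral = 0.333333 * 2.666667 = 0.888889


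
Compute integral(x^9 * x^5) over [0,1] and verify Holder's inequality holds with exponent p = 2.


Step 1: Exact integral of f*g = integral(x^14, 0, 1) = 1/15
     = 0.066667
Step 2: Holder bound with p=2, q=2:
  ||f||_p = (integral x^18 dx)^(1/2) = (1/19)^(1/2) = 0.229416
  ||g||_q = (integral x^10 dx)^(1/2) = (1/11)^(1/2) = 0.301511
Step 3: Holder bound = ||f||_p * ||g||_q = 0.229416 * 0.301511 = 0.069171
Verification: 0.066667 <= 0.069171 (Holder holds)


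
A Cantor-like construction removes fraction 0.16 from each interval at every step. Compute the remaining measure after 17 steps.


Step 1: At each step, fraction remaining = 1 - 0.16 = 0.84
Step 2: After 17 steps, measure = (0.84)^17
Result = 0.051612


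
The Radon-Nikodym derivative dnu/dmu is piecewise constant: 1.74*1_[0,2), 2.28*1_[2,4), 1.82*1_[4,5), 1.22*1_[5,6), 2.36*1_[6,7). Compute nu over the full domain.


Integrate each piece of the Radon-Nikodym derivative:
Step 1: integral_0^2 1.74 dx = 1.74*(2-0) = 1.74*2 = 3.48
Step 2: integral_2^4 2.28 dx = 2.28*(4-2) = 2.28*2 = 4.56
Step 3: integral_4^5 1.82 dx = 1.82*(5-4) = 1.82*1 = 1.82
Step 4: integral_5^6 1.22 dx = 1.22*(6-5) = 1.22*1 = 1.22
Step 5: integral_6^7 2.36 dx = 2.36*(7-6) = 2.36*1 = 2.36
Total: 3.48 + 4.56 + 1.82 + 1.22 + 2.36 = 13.44


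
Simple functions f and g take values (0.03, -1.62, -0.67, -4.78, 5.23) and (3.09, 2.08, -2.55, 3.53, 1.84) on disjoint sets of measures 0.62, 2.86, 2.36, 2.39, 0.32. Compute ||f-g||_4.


Step 1: Compute differences f_i - g_i:
  0.03 - 3.09 = -3.06
  -1.62 - 2.08 = -3.7
  -0.67 - -2.55 = 1.88
  -4.78 - 3.53 = -8.31
  5.23 - 1.84 = 3.39
Step 2: Compute |diff|^4 * measure for each set:
  |-3.06|^4 * 0.62 = 87.677005 * 0.62 = 54.359743
  |-3.7|^4 * 2.86 = 187.4161 * 2.86 = 536.010046
  |1.88|^4 * 2.36 = 12.491983 * 2.36 = 29.481081
  |-8.31|^4 * 2.39 = 4768.744947 * 2.39 = 11397.300424
  |3.39|^4 * 0.32 = 132.068362 * 0.32 = 42.261876
Step 3: Sum = 12059.41317
Step 4: ||f-g||_4 = (12059.41317)^(1/4) = 10.479282


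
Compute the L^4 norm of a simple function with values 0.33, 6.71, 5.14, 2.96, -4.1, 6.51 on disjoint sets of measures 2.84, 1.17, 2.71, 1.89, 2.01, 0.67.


Step 1: Compute |f_i|^4 for each value:
  |0.33|^4 = 0.011859
  |6.71|^4 = 2027.169581
  |5.14|^4 = 697.995264
  |2.96|^4 = 76.765635
  |-4.1|^4 = 282.5761
  |6.51|^4 = 1796.072876
Step 2: Multiply by measures and sum:
  0.011859 * 2.84 = 0.03368
  2027.169581 * 1.17 = 2371.78841
  697.995264 * 2.71 = 1891.567166
  76.765635 * 1.89 = 145.087049
  282.5761 * 2.01 = 567.977961
  1796.072876 * 0.67 = 1203.368827
Sum = 0.03368 + 2371.78841 + 1891.567166 + 145.087049 + 567.977961 + 1203.368827 = 6179.823093
Step 3: Take the p-th root:
||f||_4 = (6179.823093)^(1/4) = 8.866332


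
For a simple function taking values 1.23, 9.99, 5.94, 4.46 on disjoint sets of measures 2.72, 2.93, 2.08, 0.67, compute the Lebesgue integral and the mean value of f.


Step 1: Integral = sum(value_i * measure_i)
= 1.23*2.72 + 9.99*2.93 + 5.94*2.08 + 4.46*0.67
= 3.3456 + 29.2707 + 12.3552 + 2.9882
= 47.9597
Step 2: Total measure of domain = 2.72 + 2.93 + 2.08 + 0.67 = 8.4
Step 3: Average value = 47.9597 / 8.4 = 5.709488


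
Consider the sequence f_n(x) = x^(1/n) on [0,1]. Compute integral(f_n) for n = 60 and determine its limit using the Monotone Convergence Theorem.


At n = 60: f_60(x) = x^(1/60).
Step 1: integral(x^(1/60), 0, 1) = [x^(1/60+1) / (1/60+1)] from 0 to 1
     = 1 / (1/60 + 1) = 1 / ((60+1)/60) = 60/(60+1)
     = 60/61 = 0.983607
Step 2: As n -> infinity, f_n(x) = x^(1/n) -> 1 for x in (0,1], and f_n is increasing in n.
By MCT, lim_n integral(f_n) = integral(lim_n f_n) = integral(1, 0, 1) = 1.
Step 3: Verify convergence: 60/61 = 0.983607 -> 1


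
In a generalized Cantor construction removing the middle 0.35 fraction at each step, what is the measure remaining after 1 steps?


Step 1: At each step, fraction remaining = 1 - 0.35 = 0.65
Step 2: After 1 steps, measure = (0.65)^1
Step 3: Computing the power step by step:
  After step 1: 0.65
Result = 0.65


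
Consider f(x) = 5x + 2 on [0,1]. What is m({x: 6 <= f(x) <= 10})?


f^(-1)([6, 10]) = {x : 6 <= 5x + 2 <= 10}
Solving: (6 - 2)/5 <= x <= (10 - 2)/5
= [0.8, 1.6]
Intersecting with [0,1]: [0.8, 1]
Measure = 1 - 0.8 = 0.2


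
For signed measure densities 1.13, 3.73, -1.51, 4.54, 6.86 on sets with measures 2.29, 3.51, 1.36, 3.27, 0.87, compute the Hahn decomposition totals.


Step 1: Compute signed measure on each set:
  Set 1: 1.13 * 2.29 = 2.5877
  Set 2: 3.73 * 3.51 = 13.0923
  Set 3: -1.51 * 1.36 = -2.0536
  Set 4: 4.54 * 3.27 = 14.8458
  Set 5: 6.86 * 0.87 = 5.9682
Step 2: Total signed measure = (2.5877) + (13.0923) + (-2.0536) + (14.8458) + (5.9682)
     = 34.4404
Step 3: Positive part mu+(X) = sum of positive contributions = 36.494
Step 4: Negative part mu-(X) = |sum of negative contributions| = 2.0536


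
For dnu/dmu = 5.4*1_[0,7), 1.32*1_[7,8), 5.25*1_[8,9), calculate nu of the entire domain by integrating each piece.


Integrate each piece of the Radon-Nikodym derivative:
Step 1: integral_0^7 5.4 dx = 5.4*(7-0) = 5.4*7 = 37.8
Step 2: integral_7^8 1.32 dx = 1.32*(8-7) = 1.32*1 = 1.32
Step 3: integral_8^9 5.25 dx = 5.25*(9-8) = 5.25*1 = 5.25
Total: 37.8 + 1.32 + 5.25 = 44.37


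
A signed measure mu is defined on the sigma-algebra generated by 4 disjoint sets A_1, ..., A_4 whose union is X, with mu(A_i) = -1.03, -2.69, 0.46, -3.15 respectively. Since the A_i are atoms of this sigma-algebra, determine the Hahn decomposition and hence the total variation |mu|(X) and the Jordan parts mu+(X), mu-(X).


Step 1: Every measurable set is a union of atoms (the cells / points), so a Hahn decomposition is
  obtained by grouping atoms by sign: P = union of atoms with mu > 0, N = union of the remaining atoms.
  Atoms in P (indices): 3;  atoms in N (indices): 1, 2, 4
  Positive values: 0.46
  Negative values: -1.03, -2.69, -3.15
Step 2: mu+(X) = mu(P) = sum of positive atom values = 0.46
Step 3: mu-(X) = -mu(N) = sum of |negative atom values| = 6.87
Step 4: |mu|(X) = mu+(X) + mu-(X) = 0.46 + 6.87 = 7.33


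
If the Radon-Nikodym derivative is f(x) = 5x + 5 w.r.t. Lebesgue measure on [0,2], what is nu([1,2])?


nu(A) = integral_A (dnu/dmu) dmu = integral_1^2 (5x + 5) dx
Step 1: Antiderivative F(x) = (5/2)x^2 + 5x
Step 2: F(2) = (5/2)*2^2 + 5*2 = 10 + 10 = 20
Step 3: F(1) = (5/2)*1^2 + 5*1 = 2.5 + 5 = 7.5
Step 4: nu([1,2]) = F(2) - F(1) = 20 - 7.5 = 12.5


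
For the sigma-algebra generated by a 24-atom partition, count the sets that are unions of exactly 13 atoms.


Each element of F is a union of some subset of the 24 atoms.
Elements that are unions of exactly 13 atoms correspond to 13-element subsets of the 24 atoms.
Count = C(24, 13) = 24! / (13! * 11!) = 2496144.


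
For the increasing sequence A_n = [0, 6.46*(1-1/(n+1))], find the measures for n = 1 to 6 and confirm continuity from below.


By continuity of measure from below: if A_n increases to A, then m(A_n) -> m(A).
Here A = [0, 6.46], so m(A) = 6.46
Step 1: a_1 = 6.46*(1 - 1/2) = 3.23, m(A_1) = 3.23
Step 2: a_2 = 6.46*(1 - 1/3) = 4.3067, m(A_2) = 4.3067
Step 3: a_3 = 6.46*(1 - 1/4) = 4.845, m(A_3) = 4.845
Step 4: a_4 = 6.46*(1 - 1/5) = 5.168, m(A_4) = 5.168
Step 5: a_5 = 6.46*(1 - 1/6) = 5.3833, m(A_5) = 5.3833
Step 6: a_6 = 6.46*(1 - 1/7) = 5.5371, m(A_6) = 5.5371
Limit: m(A_n) -> m([0,6.46]) = 6.46


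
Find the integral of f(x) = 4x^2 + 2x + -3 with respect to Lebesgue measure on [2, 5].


The Lebesgue integral of a Riemann-integrable function agrees with the Riemann integral.
Antiderivative F(x) = (4/3)x^3 + (2/2)x^2 + -3x
F(5) = (4/3)*5^3 + (2/2)*5^2 + -3*5
     = (4/3)*125 + (2/2)*25 + -3*5
     = 166.666667 + 25 + -15
     = 176.666667
F(2) = 8.666667
Integral = F(5) - F(2) = 176.666667 - 8.666667 = 168


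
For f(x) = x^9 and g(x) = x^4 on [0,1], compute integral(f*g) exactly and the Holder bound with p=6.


Step 1: Exact integral of f*g = integral(x^13, 0, 1) = 1/14
     = 0.071429
Step 2: Holder bound with p=6, q=1.2:
  ||f||_p = (integral x^54 dx)^(1/6) = (1/55)^(1/6) = 0.51279
  ||g||_q = (integral x^4.8 dx)^(1/1.2) = (1/5.8)^(1/1.2) = 0.231105
Step 3: Holder bound = ||f||_p * ||g||_q = 0.51279 * 0.231105 = 0.118509
Verification: 0.071429 <= 0.118509 (Holder holds)


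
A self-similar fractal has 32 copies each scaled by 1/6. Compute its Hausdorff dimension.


For a self-similar set with N copies scaled by 1/r:
dim_H = log(N)/log(r) = log(32)/log(6)
= 3.465736/1.791759
= 1.934264


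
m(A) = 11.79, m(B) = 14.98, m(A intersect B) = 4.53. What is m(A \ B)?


m(A \ B) = m(A) - m(A n B)
= 11.79 - 4.53
= 7.26


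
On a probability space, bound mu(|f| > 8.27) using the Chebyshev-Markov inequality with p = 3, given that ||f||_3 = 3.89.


Chebyshev/Markov inequality: mu(|f| > eps) <= (||f||_p / eps)^p
Step 1: ||f||_3 / eps = 3.89 / 8.27 = 0.470375
Step 2: Raise to power p = 3:
  (0.470375)^3 = 0.104072
Step 3: Therefore mu(|f| > 8.27) <= 0.104072


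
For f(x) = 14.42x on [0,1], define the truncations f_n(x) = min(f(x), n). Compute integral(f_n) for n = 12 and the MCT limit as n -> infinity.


f(x) = 14.42x on [0,1]; f_n(x) = min(14.42x, n). At n = 12:
Step 1: f(x) reaches 12 at x = 12/14.42 = 0.832178
Step 2: integral(f_12) = integral(14.42x, 0, 0.832178) + integral(12, 0.832178, 1)
       = 14.42*0.832178^2/2 + 12*(1 - 0.832178)
       = 4.993065 + 2.01387
       = 7.006935
Step 3: As n -> infinity, f_n increases to f, so by MCT integral(f_n) -> integral(f) = 14.42/2 = 7.21.
Convergence: integral(f_12) = 7.006935 -> 7.21 as n -> infinity


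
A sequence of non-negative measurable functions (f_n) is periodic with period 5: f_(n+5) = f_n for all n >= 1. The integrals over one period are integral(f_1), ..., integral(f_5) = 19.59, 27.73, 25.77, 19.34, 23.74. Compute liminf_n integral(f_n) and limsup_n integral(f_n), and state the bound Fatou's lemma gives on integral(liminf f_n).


The sequence (integral(f_n)) is periodic with period 5, repeating the values 19.59, 27.73, 25.77, 19.34, 23.74 indefinitely.
Step 1: For a periodic sequence, every tail (a_m, a_(m+1), ...) contains all 5 period values infinitely often.
Step 2: Hence inf of every tail = min of the period values = min(19.59, 27.73, 25.77, 19.34, 23.74) = 19.34.
        liminf_n integral(f_n) = sup over m of (inf of tail from m) = 19.34.
Step 3: Similarly sup of every tail = max of the period values = 27.73.
        limsup_n integral(f_n) = 27.73.
Step 4: Fatou's lemma: integral(liminf_n f_n) <= liminf_n integral(f_n) = 19.34.
        So the integral of the pointwise liminf is at most 19.34.


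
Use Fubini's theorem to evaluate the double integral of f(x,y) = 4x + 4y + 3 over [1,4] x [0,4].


By Fubini, integrate in x first, then y.
Step 1: Fix y, integrate over x in [1,4]:
  integral(4x + 4y + 3, x=1..4)
  = 4*(4^2 - 1^2)/2 + (4y + 3)*(4 - 1)
  = 30 + (4y + 3)*3
  = 30 + 12y + 9
  = 39 + 12y
Step 2: Integrate over y in [0,4]:
  integral(39 + 12y, y=0..4)
  = 39*4 + 12*(4^2 - 0^2)/2
  = 156 + 96
  = 252


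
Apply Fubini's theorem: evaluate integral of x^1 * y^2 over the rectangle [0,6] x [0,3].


By Fubini's theorem, the double integral factors as a product of single integrals:
Step 1: integral_0^6 x^1 dx = [x^2/2] from 0 to 6
     = 6^2/2 = 18
Step 2: integral_0^3 y^2 dy = [y^3/3] from 0 to 3
     = 3^3/3 = 9
Step 3: Double integral = 18 * 9 = 162


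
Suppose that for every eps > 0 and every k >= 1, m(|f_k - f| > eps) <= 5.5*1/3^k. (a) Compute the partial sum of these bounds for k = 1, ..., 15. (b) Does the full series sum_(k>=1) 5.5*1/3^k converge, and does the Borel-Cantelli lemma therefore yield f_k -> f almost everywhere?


Step 1: List the terms 5.5*1/3^k for k = 1 to 15:
  k=1: 1.833333
  k=2: 0.611111
  k=3: 0.203704
  k=4: 0.067901
  k=5: 0.022634
  k=6: 0.007545
  k=7: 0.002515
  k=8: 8.382868e-04
  k=9: 2.794289e-04
  k=10: 9.314298e-05
  k=11: 3.104766e-05
  k=12: 1.034922e-05
  k=13: 3.449740e-06
  k=14: 1.149913e-06
  k=15: 3.833045e-07
Step 2: Partial sum = 1.833333 + 0.611111 + 0.203704 + 0.067901 + 0.022634 + 0.007545 + 0.002515 + 8.382868e-04 + 2.794289e-04 + 9.314298e-05 + 3.104766e-05 + 1.034922e-05 + 3.449740e-06 + 1.149913e-06 + 3.833045e-07
     = 2.75
Step 3: The full series sum_(k>=1) 5.5*1/3^k converges (geometric series with ratio 1/3 < 1; a constant multiple of a convergent series converges).
Step 4: Fix eps > 0. Since sum_k m(|f_k - f| > eps) < infinity, the Borel-Cantelli lemma gives
        m(limsup_k {|f_k - f| > eps}) = 0, i.e. for a.e. x, |f_k(x) - f(x)| <= eps for all large k.
        Applying this with eps = 1/j for j = 1, 2, ... and intersecting the countably many full-measure sets,
        for a.e. x we get limsup_k |f_k(x) - f(x)| <= 1/j for every j, hence f_k -> f almost everywhere.
Conclusion: series converges; Borel-Cantelli yields f_k -> f a.e.


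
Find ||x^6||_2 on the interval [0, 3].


Step 1: ||f||_2 = (integral_0^3 |x^6|^2 dx)^(1/2)
     = (integral_0^3 x^12 dx)^(1/2)
Step 2: integral_0^3 x^12 dx = [x^13/(13)] from 0 to 3 = 3^13/13
     = 1594323/13 = 122640.230769
Step 3: ||f||_2 = (122640.230769)^(1/2) = 350.200272


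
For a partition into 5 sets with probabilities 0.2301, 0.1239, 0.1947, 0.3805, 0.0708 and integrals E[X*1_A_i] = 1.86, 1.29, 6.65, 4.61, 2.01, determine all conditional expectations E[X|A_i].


For each cell A_i: E[X|A_i] = E[X*1_A_i] / P(A_i)
Step 1: E[X|A_1] = 1.86 / 0.2301 = 8.083442
Step 2: E[X|A_2] = 1.29 / 0.1239 = 10.411622
Step 3: E[X|A_3] = 6.65 / 0.1947 = 34.15511
Step 4: E[X|A_4] = 4.61 / 0.3805 = 12.115637
Step 5: E[X|A_5] = 2.01 / 0.0708 = 28.389831
Verification: E[X] = sum E[X*1_A_i] = 1.86 + 1.29 + 6.65 + 4.61 + 2.01 = 16.42


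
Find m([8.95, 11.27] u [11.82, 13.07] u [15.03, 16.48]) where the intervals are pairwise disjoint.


For pairwise disjoint intervals, m(union) = sum of lengths.
= (11.27 - 8.95) + (13.07 - 11.82) + (16.48 - 15.03)
= 2.32 + 1.25 + 1.45
= 5.02


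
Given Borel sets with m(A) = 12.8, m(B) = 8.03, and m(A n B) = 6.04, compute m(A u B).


By inclusion-exclusion: m(A u B) = m(A) + m(B) - m(A n B)
= 12.8 + 8.03 - 6.04
= 14.79


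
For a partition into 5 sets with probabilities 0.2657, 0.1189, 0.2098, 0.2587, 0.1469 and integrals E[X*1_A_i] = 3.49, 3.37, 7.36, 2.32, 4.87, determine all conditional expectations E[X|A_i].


For each cell A_i: E[X|A_i] = E[X*1_A_i] / P(A_i)
Step 1: E[X|A_1] = 3.49 / 0.2657 = 13.135115
Step 2: E[X|A_2] = 3.37 / 0.1189 = 28.343146
Step 3: E[X|A_3] = 7.36 / 0.2098 = 35.08103
Step 4: E[X|A_4] = 2.32 / 0.2587 = 8.967917
Step 5: E[X|A_5] = 4.87 / 0.1469 = 33.151804
Verification: E[X] = sum E[X*1_A_i] = 3.49 + 3.37 + 7.36 + 2.32 + 4.87 = 21.41


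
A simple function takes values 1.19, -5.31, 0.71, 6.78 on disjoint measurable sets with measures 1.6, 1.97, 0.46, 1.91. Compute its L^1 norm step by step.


Step 1: Compute |f_i|^1 for each value:
  |1.19|^1 = 1.19
  |-5.31|^1 = 5.31
  |0.71|^1 = 0.71
  |6.78|^1 = 6.78
Step 2: Multiply by measures and sum:
  1.19 * 1.6 = 1.904
  5.31 * 1.97 = 10.4607
  0.71 * 0.46 = 0.3266
  6.78 * 1.91 = 12.9498
Sum = 1.904 + 10.4607 + 0.3266 + 12.9498 = 25.6411
Step 3: Take the p-th root:
||f||_1 = (25.6411)^(1/1) = 25.6411


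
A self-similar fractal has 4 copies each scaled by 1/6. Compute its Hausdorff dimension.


For a self-similar set with N copies scaled by 1/r:
dim_H = log(N)/log(r) = log(4)/log(6)
= 1.386294/1.791759
= 0.773706


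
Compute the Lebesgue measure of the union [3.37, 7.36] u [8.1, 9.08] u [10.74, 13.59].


For pairwise disjoint intervals, m(union) = sum of lengths.
= (7.36 - 3.37) + (9.08 - 8.1) + (13.59 - 10.74)
= 3.99 + 0.98 + 2.85
= 7.82


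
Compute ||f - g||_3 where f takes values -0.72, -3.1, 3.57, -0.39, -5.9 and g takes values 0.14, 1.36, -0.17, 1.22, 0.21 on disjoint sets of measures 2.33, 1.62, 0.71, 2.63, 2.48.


Step 1: Compute differences f_i - g_i:
  -0.72 - 0.14 = -0.86
  -3.1 - 1.36 = -4.46
  3.57 - -0.17 = 3.74
  -0.39 - 1.22 = -1.61
  -5.9 - 0.21 = -6.11
Step 2: Compute |diff|^3 * measure for each set:
  |-0.86|^3 * 2.33 = 0.636056 * 2.33 = 1.48201
  |-4.46|^3 * 1.62 = 88.716536 * 1.62 = 143.720788
  |3.74|^3 * 0.71 = 52.313624 * 0.71 = 37.142673
  |-1.61|^3 * 2.63 = 4.173281 * 2.63 = 10.975729
  |-6.11|^3 * 2.48 = 228.099131 * 2.48 = 565.685845
Step 3: Sum = 759.007046
Step 4: ||f-g||_3 = (759.007046)^(1/3) = 9.121829


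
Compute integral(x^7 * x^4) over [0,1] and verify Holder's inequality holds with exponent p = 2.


Step 1: Exact integral of f*g = integral(x^11, 0, 1) = 1/12
     = 0.083333
Step 2: Holder bound with p=2, q=2:
  ||f||_p = (integral x^14 dx)^(1/2) = (1/15)^(1/2) = 0.258199
  ||g||_q = (integral x^8 dx)^(1/2) = (1/9)^(1/2) = 0.333333
Step 3: Holder bound = ||f||_p * ||g||_q = 0.258199 * 0.333333 = 0.086066
Verification: 0.083333 <= 0.086066 (Holder holds)


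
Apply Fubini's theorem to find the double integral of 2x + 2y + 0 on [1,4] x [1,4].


By Fubini, integrate in x first, then y.
Step 1: Fix y, integrate over x in [1,4]:
  integral(2x + 2y + 0, x=1..4)
  = 2*(4^2 - 1^2)/2 + (2y + 0)*(4 - 1)
  = 15 + (2y + 0)*3
  = 15 + 6y + 0
  = 15 + 6y
Step 2: Integrate over y in [1,4]:
  integral(15 + 6y, y=1..4)
  = 15*3 + 6*(4^2 - 1^2)/2
  = 45 + 45
  = 90


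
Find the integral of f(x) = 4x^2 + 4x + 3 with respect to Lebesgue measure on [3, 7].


The Lebesgue integral of a Riemann-integrable function agrees with the Riemann integral.
Antiderivative F(x) = (4/3)x^3 + (4/2)x^2 + 3x
F(7) = (4/3)*7^3 + (4/2)*7^2 + 3*7
     = (4/3)*343 + (4/2)*49 + 3*7
     = 457.333333 + 98 + 21
     = 576.333333
F(3) = 63
Integral = F(7) - F(3) = 576.333333 - 63 = 513.333333


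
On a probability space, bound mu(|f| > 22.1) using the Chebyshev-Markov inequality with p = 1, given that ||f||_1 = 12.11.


Chebyshev/Markov inequality: mu(|f| > eps) <= (||f||_p / eps)^p
Step 1: ||f||_1 / eps = 12.11 / 22.1 = 0.547964
Step 2: Raise to power p = 1:
  (0.547964)^1 = 0.547964
Step 3: Therefore mu(|f| > 22.1) <= 0.547964


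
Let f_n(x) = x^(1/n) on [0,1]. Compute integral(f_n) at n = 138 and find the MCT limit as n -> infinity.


At n = 138: f_138(x) = x^(1/138).
Step 1: integral(x^(1/138), 0, 1) = [x^(1/138+1) / (1/138+1)] from 0 to 1
     = 1 / (1/138 + 1) = 1 / ((138+1)/138) = 138/(138+1)
     = 138/139 = 0.992806
Step 2: As n -> infinity, f_n(x) = x^(1/n) -> 1 for x in (0,1], and f_n is increasing in n.
By MCT, lim_n integral(f_n) = integral(lim_n f_n) = integral(1, 0, 1) = 1.
Step 3: Verify convergence: 138/139 = 0.992806 -> 1


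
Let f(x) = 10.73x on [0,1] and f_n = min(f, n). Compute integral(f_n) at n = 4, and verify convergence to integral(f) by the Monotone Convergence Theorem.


f(x) = 10.73x on [0,1]; f_n(x) = min(10.73x, n). At n = 4:
Step 1: f(x) reaches 4 at x = 4/10.73 = 0.372787
Step 2: integral(f_4) = integral(10.73x, 0, 0.372787) + integral(4, 0.372787, 1)
       = 10.73*0.372787^2/2 + 4*(1 - 0.372787)
       = 0.745573 + 2.508854
       = 3.254427
Step 3: As n -> infinity, f_n increases to f, so by MCT integral(f_n) -> integral(f) = 10.73/2 = 5.365.
Convergence: integral(f_4) = 3.254427 -> 5.365 as n -> infinity


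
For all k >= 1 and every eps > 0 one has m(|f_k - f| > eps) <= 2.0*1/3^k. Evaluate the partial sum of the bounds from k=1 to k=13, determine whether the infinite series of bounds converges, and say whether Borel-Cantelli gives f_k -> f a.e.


Step 1: List the terms 2.0*1/3^k for k = 1 to 13:
  k=1: 0.666667
  k=2: 0.222222
  k=3: 0.074074
  k=4: 0.024691
  k=5: 0.00823
  k=6: 0.002743
  k=7: 9.144947e-04
  k=8: 3.048316e-04
  k=9: 1.016105e-04
  k=10: 3.387018e-05
  k=11: 1.129006e-05
  k=12: 3.763353e-06
  k=13: 1.254451e-06
Step 2: Partial sum = 0.666667 + 0.222222 + 0.074074 + 0.024691 + 0.00823 + 0.002743 + 9.144947e-04 + 3.048316e-04 + 1.016105e-04 + 3.387018e-05 + 1.129006e-05 + 3.763353e-06 + 1.254451e-06
     = 0.999999
Step 3: The full series sum_(k>=1) 2.0*1/3^k converges (geometric series with ratio 1/3 < 1; a constant multiple of a convergent series converges).
Step 4: Fix eps > 0. Since sum_k m(|f_k - f| > eps) < infinity, the Borel-Cantelli lemma gives
        m(limsup_k {|f_k - f| > eps}) = 0, i.e. for a.e. x, |f_k(x) - f(x)| <= eps for all large k.
        Applying this with eps = 1/j for j = 1, 2, ... and intersecting the countably many full-measure sets,
        for a.e. x we get limsup_k |f_k(x) - f(x)| <= 1/j for every j, hence f_k -> f almost everywhere.
Conclusion: series converges; Borel-Cantelli yields f_k -> f a.e.


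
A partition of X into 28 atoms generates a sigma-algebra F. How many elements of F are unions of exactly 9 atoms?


Each element of F is a union of some subset of the 28 atoms.
Elements that are unions of exactly 9 atoms correspond to 9-element subsets of the 28 atoms.
Count = C(28, 9) = 28! / (9! * 19!) = 6906900.


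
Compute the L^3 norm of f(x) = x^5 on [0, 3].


Step 1: ||f||_3 = (integral_0^3 |x^5|^3 dx)^(1/3)
     = (integral_0^3 x^15 dx)^(1/3)
Step 2: integral_0^3 x^15 dx = [x^16/(16)] from 0 to 3 = 3^16/16
     = 43046721/16 = 2.690420e+06
Step 3: ||f||_3 = (2.690420e+06)^(1/3) = 139.08278


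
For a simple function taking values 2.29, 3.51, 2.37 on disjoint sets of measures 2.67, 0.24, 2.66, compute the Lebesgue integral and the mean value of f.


Step 1: Integral = sum(value_i * measure_i)
= 2.29*2.67 + 3.51*0.24 + 2.37*2.66
= 6.1143 + 0.8424 + 6.3042
= 13.2609
Step 2: Total measure of domain = 2.67 + 0.24 + 2.66 = 5.57
Step 3: Average value = 13.2609 / 5.57 = 2.380772


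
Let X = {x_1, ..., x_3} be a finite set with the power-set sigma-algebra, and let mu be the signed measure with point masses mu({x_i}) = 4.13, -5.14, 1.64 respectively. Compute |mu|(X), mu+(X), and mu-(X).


Step 1: Every measurable set is a union of atoms (the cells / points), so a Hahn decomposition is
  obtained by grouping atoms by sign: P = union of atoms with mu > 0, N = union of the remaining atoms.
  Atoms in P (indices): 1, 3;  atoms in N (indices): 2
  Positive values: 4.13, 1.64
  Negative values: -5.14
Step 2: mu+(X) = mu(P) = sum of positive atom values = 5.77
Step 3: mu-(X) = -mu(N) = sum of |negative atom values| = 5.14
Step 4: |mu|(X) = mu+(X) + mu-(X) = 5.77 + 5.14 = 10.91


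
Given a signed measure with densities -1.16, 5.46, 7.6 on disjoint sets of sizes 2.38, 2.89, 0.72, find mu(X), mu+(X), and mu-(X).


Step 1: Compute signed measure on each set:
  Set 1: -1.16 * 2.38 = -2.7608
  Set 2: 5.46 * 2.89 = 15.7794
  Set 3: 7.6 * 0.72 = 5.472
Step 2: Total signed measure = (-2.7608) + (15.7794) + (5.472)
     = 18.4906
Step 3: Positive part mu+(X) = sum of positive contributions = 21.2514
Step 4: Negative part mu-(X) = |sum of negative contributions| = 2.7608


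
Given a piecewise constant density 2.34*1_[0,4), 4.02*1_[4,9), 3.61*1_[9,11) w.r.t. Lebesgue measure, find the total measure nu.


Integrate each piece of the Radon-Nikodym derivative:
Step 1: integral_0^4 2.34 dx = 2.34*(4-0) = 2.34*4 = 9.36
Step 2: integral_4^9 4.02 dx = 4.02*(9-4) = 4.02*5 = 20.1
Step 3: integral_9^11 3.61 dx = 3.61*(11-9) = 3.61*2 = 7.22
Total: 9.36 + 20.1 + 7.22 = 36.68


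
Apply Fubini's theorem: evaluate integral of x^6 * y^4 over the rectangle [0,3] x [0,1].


By Fubini's theorem, the double integral factors as a product of single integrals:
Step 1: integral_0^3 x^6 dx = [x^7/7] from 0 to 3
     = 3^7/7 = 312.428571
Step 2: integral_0^1 y^4 dy = [y^5/5] from 0 to 1
     = 1^5/5 = 0.2
Step 3: Double integral = 312.428571 * 0.2 = 62.485714


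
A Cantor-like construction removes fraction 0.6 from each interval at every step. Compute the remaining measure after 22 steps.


Step 1: At each step, fraction remaining = 1 - 0.6 = 0.4
Step 2: After 22 steps, measure = (0.4)^22
Result = 1.759219e-09


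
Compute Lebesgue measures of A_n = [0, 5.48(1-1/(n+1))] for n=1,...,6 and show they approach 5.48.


By continuity of measure from below: if A_n increases to A, then m(A_n) -> m(A).
Here A = [0, 5.48], so m(A) = 5.48
Step 1: a_1 = 5.48*(1 - 1/2) = 2.74, m(A_1) = 2.74
Step 2: a_2 = 5.48*(1 - 1/3) = 3.6533, m(A_2) = 3.6533
Step 3: a_3 = 5.48*(1 - 1/4) = 4.11, m(A_3) = 4.11
Step 4: a_4 = 5.48*(1 - 1/5) = 4.384, m(A_4) = 4.384
Step 5: a_5 = 5.48*(1 - 1/6) = 4.5667, m(A_5) = 4.5667
Step 6: a_6 = 5.48*(1 - 1/7) = 4.6971, m(A_6) = 4.6971
Limit: m(A_n) -> m([0,5.48]) = 5.48


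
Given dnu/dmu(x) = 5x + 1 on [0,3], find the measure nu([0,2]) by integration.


nu(A) = integral_A (dnu/dmu) dmu = integral_0^2 (5x + 1) dx
Step 1: Antiderivative F(x) = (5/2)x^2 + 1x
Step 2: F(2) = (5/2)*2^2 + 1*2 = 10 + 2 = 12
Step 3: F(0) = (5/2)*0^2 + 1*0 = 0.0 + 0 = 0.0
Step 4: nu([0,2]) = F(2) - F(0) = 12 - 0.0 = 12


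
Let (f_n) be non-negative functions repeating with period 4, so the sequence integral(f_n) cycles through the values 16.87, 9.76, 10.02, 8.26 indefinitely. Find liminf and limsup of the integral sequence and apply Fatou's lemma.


The sequence (integral(f_n)) is periodic with period 4, repeating the values 16.87, 9.76, 10.02, 8.26 indefinitely.
Step 1: For a periodic sequence, every tail (a_m, a_(m+1), ...) contains all 4 period values infinitely often.
Step 2: Hence inf of every tail = min of the period values = min(16.87, 9.76, 10.02, 8.26) = 8.26.
        liminf_n integral(f_n) = sup over m of (inf of tail from m) = 8.26.
Step 3: Similarly sup of every tail = max of the period values = 16.87.
        limsup_n integral(f_n) = 16.87.
Step 4: Fatou's lemma: integral(liminf_n f_n) <= liminf_n integral(f_n) = 8.26.
        So the integral of the pointwise liminf is at most 8.26.


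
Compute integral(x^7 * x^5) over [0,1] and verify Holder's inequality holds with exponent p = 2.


Step 1: Exact integral of f*g = integral(x^12, 0, 1) = 1/13
     = 0.076923
Step 2: Holder bound with p=2, q=2:
  ||f||_p = (integral x^14 dx)^(1/2) = (1/15)^(1/2) = 0.258199
  ||g||_q = (integral x^10 dx)^(1/2) = (1/11)^(1/2) = 0.301511
Step 3: Holder bound = ||f||_p * ||g||_q = 0.258199 * 0.301511 = 0.07785
Verification: 0.076923 <= 0.07785 (Holder holds)


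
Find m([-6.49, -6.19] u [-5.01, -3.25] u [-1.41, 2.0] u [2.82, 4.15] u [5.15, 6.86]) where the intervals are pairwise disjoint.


For pairwise disjoint intervals, m(union) = sum of lengths.
= (-6.19 - -6.49) + (-3.25 - -5.01) + (2.0 - -1.41) + (4.15 - 2.82) + (6.86 - 5.15)
= 0.3 + 1.76 + 3.41 + 1.33 + 1.71
= 8.51


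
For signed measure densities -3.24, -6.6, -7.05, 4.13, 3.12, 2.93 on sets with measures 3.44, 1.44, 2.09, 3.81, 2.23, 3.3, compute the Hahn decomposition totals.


Step 1: Compute signed measure on each set:
  Set 1: -3.24 * 3.44 = -11.1456
  Set 2: -6.6 * 1.44 = -9.504
  Set 3: -7.05 * 2.09 = -14.7345
  Set 4: 4.13 * 3.81 = 15.7353
  Set 5: 3.12 * 2.23 = 6.9576
  Set 6: 2.93 * 3.3 = 9.669
Step 2: Total signed measure = (-11.1456) + (-9.504) + (-14.7345) + (15.7353) + (6.9576) + (9.669)
     = -3.0222
Step 3: Positive part mu+(X) = sum of positive contributions = 32.3619
Step 4: Negative part mu-(X) = |sum of negative contributions| = 35.3841


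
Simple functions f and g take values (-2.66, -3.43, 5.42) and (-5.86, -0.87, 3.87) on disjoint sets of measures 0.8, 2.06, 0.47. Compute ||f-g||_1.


Step 1: Compute differences f_i - g_i:
  -2.66 - -5.86 = 3.2
  -3.43 - -0.87 = -2.56
  5.42 - 3.87 = 1.55
Step 2: Compute |diff|^1 * measure for each set:
  |3.2|^1 * 0.8 = 3.2 * 0.8 = 2.56
  |-2.56|^1 * 2.06 = 2.56 * 2.06 = 5.2736
  |1.55|^1 * 0.47 = 1.55 * 0.47 = 0.7285
Step 3: Sum = 8.5621
Step 4: ||f-g||_1 = (8.5621)^(1/1) = 8.5621


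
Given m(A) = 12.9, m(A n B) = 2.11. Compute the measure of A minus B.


m(A \ B) = m(A) - m(A n B)
= 12.9 - 2.11
= 10.79


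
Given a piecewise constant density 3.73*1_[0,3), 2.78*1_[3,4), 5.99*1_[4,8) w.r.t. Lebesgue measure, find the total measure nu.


Integrate each piece of the Radon-Nikodym derivative:
Step 1: integral_0^3 3.73 dx = 3.73*(3-0) = 3.73*3 = 11.19
Step 2: integral_3^4 2.78 dx = 2.78*(4-3) = 2.78*1 = 2.78
Step 3: integral_4^8 5.99 dx = 5.99*(8-4) = 5.99*4 = 23.96
Total: 11.19 + 2.78 + 23.96 = 37.93


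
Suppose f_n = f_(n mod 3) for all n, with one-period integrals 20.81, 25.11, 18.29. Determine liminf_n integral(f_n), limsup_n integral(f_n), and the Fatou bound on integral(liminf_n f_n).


The sequence (integral(f_n)) is periodic with period 3, repeating the values 20.81, 25.11, 18.29 indefinitely.
Step 1: For a periodic sequence, every tail (a_m, a_(m+1), ...) contains all 3 period values infinitely often.
Step 2: Hence inf of every tail = min of the period values = min(20.81, 25.11, 18.29) = 18.29.
        liminf_n integral(f_n) = sup over m of (inf of tail from m) = 18.29.
Step 3: Similarly sup of every tail = max of the period values = 25.11.
        limsup_n integral(f_n) = 25.11.
Step 4: Fatou's lemma: integral(liminf_n f_n) <= liminf_n integral(f_n) = 18.29.
        So the integral of the pointwise liminf is at most 18.29.


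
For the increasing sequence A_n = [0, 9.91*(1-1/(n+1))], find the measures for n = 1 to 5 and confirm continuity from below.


By continuity of measure from below: if A_n increases to A, then m(A_n) -> m(A).
Here A = [0, 9.91], so m(A) = 9.91
Step 1: a_1 = 9.91*(1 - 1/2) = 4.955, m(A_1) = 4.955
Step 2: a_2 = 9.91*(1 - 1/3) = 6.6067, m(A_2) = 6.6067
Step 3: a_3 = 9.91*(1 - 1/4) = 7.4325, m(A_3) = 7.4325
Step 4: a_4 = 9.91*(1 - 1/5) = 7.928, m(A_4) = 7.928
Step 5: a_5 = 9.91*(1 - 1/6) = 8.2583, m(A_5) = 8.2583
Limit: m(A_n) -> m([0,9.91]) = 9.91


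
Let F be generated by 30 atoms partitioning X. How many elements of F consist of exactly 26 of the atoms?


Each element of F is a union of some subset of the 30 atoms.
Elements that are unions of exactly 26 atoms correspond to 26-element subsets of the 30 atoms.
Count = C(30, 26) = 30! / (26! * 4!) = 27405.


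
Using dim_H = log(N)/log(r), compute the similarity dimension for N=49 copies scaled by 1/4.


For a self-similar set with N copies scaled by 1/r:
dim_H = log(N)/log(r) = log(49)/log(4)
= 3.89182/1.386294
= 2.807355


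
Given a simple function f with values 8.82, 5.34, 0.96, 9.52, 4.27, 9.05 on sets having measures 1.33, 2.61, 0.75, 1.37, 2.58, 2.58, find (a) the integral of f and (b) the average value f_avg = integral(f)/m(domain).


Step 1: Integral = sum(value_i * measure_i)
= 8.82*1.33 + 5.34*2.61 + 0.96*0.75 + 9.52*1.37 + 4.27*2.58 + 9.05*2.58
= 11.7306 + 13.9374 + 0.72 + 13.0424 + 11.0166 + 23.349
= 73.796
Step 2: Total measure of domain = 1.33 + 2.61 + 0.75 + 1.37 + 2.58 + 2.58 = 11.22
Step 3: Average value = 73.796 / 11.22 = 6.577184


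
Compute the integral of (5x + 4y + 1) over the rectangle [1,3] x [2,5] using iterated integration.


By Fubini, integrate in x first, then y.
Step 1: Fix y, integrate over x in [1,3]:
  integral(5x + 4y + 1, x=1..3)
  = 5*(3^2 - 1^2)/2 + (4y + 1)*(3 - 1)
  = 20 + (4y + 1)*2
  = 20 + 8y + 2
  = 22 + 8y
Step 2: Integrate over y in [2,5]:
  integral(22 + 8y, y=2..5)
  = 22*3 + 8*(5^2 - 2^2)/2
  = 66 + 84
  = 150


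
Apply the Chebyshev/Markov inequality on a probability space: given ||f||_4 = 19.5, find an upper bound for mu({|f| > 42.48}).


Chebyshev/Markov inequality: mu(|f| > eps) <= (||f||_p / eps)^p
Step 1: ||f||_4 / eps = 19.5 / 42.48 = 0.45904
Step 2: Raise to power p = 4:
  (0.45904)^4 = 0.044402
Step 3: Therefore mu(|f| > 42.48) <= 0.044402


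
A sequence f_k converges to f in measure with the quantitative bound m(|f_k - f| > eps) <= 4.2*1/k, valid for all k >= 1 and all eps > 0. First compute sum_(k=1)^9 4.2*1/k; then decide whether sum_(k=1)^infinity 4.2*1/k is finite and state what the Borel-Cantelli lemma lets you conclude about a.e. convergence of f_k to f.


Step 1: List the terms 4.2*1/k for k = 1 to 9:
  k=1: 4.2
  k=2: 2.1
  k=3: 1.4
  k=4: 1.05
  k=5: 0.84
  k=6: 0.7
  k=7: 0.6
  k=8: 0.525
  k=9: 0.466667
Step 2: Partial sum = 4.2 + 2.1 + 1.4 + 1.05 + 0.84 + 0.7 + 0.6 + 0.525 + 0.466667
     = 11.881667
Step 3: The full series sum_(k>=1) 4.2*1/k diverges (harmonic series, p = 1; a nonzero constant multiple of a divergent series diverges).
Step 4: The (first) Borel-Cantelli lemma requires a summable sequence of measures, so it does not apply here;
        from this bound alone no conclusion about a.e. convergence can be drawn (convergence in measure still
        gives an a.e.-convergent subsequence, but not a.e. convergence of the whole sequence).
Conclusion: series diverges; Borel-Cantelli is inconclusive about a.e. convergence of f_k.


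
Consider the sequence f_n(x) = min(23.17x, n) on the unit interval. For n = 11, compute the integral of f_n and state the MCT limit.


f(x) = 23.17x on [0,1]; f_n(x) = min(23.17x, n). At n = 11:
Step 1: f(x) reaches 11 at x = 11/23.17 = 0.474752
Step 2: integral(f_11) = integral(23.17x, 0, 0.474752) + integral(11, 0.474752, 1)
       = 23.17*0.474752^2/2 + 11*(1 - 0.474752)
       = 2.611135 + 5.77773
       = 8.388865
Step 3: As n -> infinity, f_n increases to f, so by MCT integral(f_n) -> integral(f) = 23.17/2 = 11.585.
Convergence: integral(f_11) = 8.388865 -> 11.585 as n -> infinity


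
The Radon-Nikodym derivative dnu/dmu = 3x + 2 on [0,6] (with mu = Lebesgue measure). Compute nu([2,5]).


nu(A) = integral_A (dnu/dmu) dmu = integral_2^5 (3x + 2) dx
Step 1: Antiderivative F(x) = (3/2)x^2 + 2x
Step 2: F(5) = (3/2)*5^2 + 2*5 = 37.5 + 10 = 47.5
Step 3: F(2) = (3/2)*2^2 + 2*2 = 6 + 4 = 10
Step 4: nu([2,5]) = F(5) - F(2) = 47.5 - 10 = 37.5


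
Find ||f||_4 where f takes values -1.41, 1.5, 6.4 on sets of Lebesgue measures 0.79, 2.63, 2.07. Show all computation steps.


Step 1: Compute |f_i|^4 for each value:
  |-1.41|^4 = 3.952542
  |1.5|^4 = 5.0625
  |6.4|^4 = 1677.7216
Step 2: Multiply by measures and sum:
  3.952542 * 0.79 = 3.122508
  5.0625 * 2.63 = 13.314375
  1677.7216 * 2.07 = 3472.883712
Sum = 3.122508 + 13.314375 + 3472.883712 = 3489.320595
Step 3: Take the p-th root:
||f||_4 = (3489.320595)^(1/4) = 7.685732


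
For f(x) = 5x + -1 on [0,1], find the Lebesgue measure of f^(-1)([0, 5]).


f^(-1)([0, 5]) = {x : 0 <= 5x + -1 <= 5}
Solving: (0 - -1)/5 <= x <= (5 - -1)/5
= [0.2, 1.2]
Intersecting with [0,1]: [0.2, 1]
Measure = 1 - 0.2 = 0.8


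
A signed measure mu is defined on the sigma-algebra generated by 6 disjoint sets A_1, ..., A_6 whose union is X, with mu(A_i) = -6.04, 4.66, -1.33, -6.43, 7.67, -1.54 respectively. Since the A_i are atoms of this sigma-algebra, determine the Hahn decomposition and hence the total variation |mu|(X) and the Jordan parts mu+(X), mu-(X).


Step 1: Every measurable set is a union of atoms (the cells / points), so a Hahn decomposition is
  obtained by grouping atoms by sign: P = union of atoms with mu > 0, N = union of the remaining atoms.
  Atoms in P (indices): 2, 5;  atoms in N (indices): 1, 3, 4, 6
  Positive values: 4.66, 7.67
  Negative values: -6.04, -1.33, -6.43, -1.54
Step 2: mu+(X) = mu(P) = sum of positive atom values = 12.33
Step 3: mu-(X) = -mu(N) = sum of |negative atom values| = 15.34
Step 4: |mu|(X) = mu+(X) + mu-(X) = 12.33 + 15.34 = 27.67


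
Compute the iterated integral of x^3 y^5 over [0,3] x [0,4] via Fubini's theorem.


By Fubini's theorem, the double integral factors as a product of single integrals:
Step 1: integral_0^3 x^3 dx = [x^4/4] from 0 to 3
     = 3^4/4 = 20.25
Step 2: integral_0^4 y^5 dy = [y^6/6] from 0 to 4
     = 4^6/6 = 682.666667
Step 3: Double integral = 20.25 * 682.666667 = 13824


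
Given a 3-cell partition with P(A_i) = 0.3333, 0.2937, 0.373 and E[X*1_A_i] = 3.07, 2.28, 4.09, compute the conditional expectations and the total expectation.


For each cell A_i: E[X|A_i] = E[X*1_A_i] / P(A_i)
Step 1: E[X|A_1] = 3.07 / 0.3333 = 9.210921
Step 2: E[X|A_2] = 2.28 / 0.2937 = 7.763023
Step 3: E[X|A_3] = 4.09 / 0.373 = 10.965147
Verification: E[X] = sum E[X*1_A_i] = 3.07 + 2.28 + 4.09 = 9.44


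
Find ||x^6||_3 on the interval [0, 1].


Step 1: ||f||_3 = (integral_0^1 |x^6|^3 dx)^(1/3)
     = (integral_0^1 x^18 dx)^(1/3)
Step 2: integral_0^1 x^18 dx = [x^19/(19)] from 0 to 1 = 1^19/19
     = 1/19 = 0.052632
Step 3: ||f||_3 = (0.052632)^(1/3) = 0.374756


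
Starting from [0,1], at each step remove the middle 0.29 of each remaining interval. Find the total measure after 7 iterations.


Step 1: At each step, fraction remaining = 1 - 0.29 = 0.71
Step 2: After 7 steps, measure = (0.71)^7
Result = 0.090951


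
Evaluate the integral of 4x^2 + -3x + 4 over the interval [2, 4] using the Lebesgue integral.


The Lebesgue integral of a Riemann-integrable function agrees with the Riemann integral.
Antiderivative F(x) = (4/3)x^3 + (-3/2)x^2 + 4x
F(4) = (4/3)*4^3 + (-3/2)*4^2 + 4*4
     = (4/3)*64 + (-3/2)*16 + 4*4
     = 85.333333 + -24 + 16
     = 77.333333
F(2) = 12.666667
Integral = F(4) - F(2) = 77.333333 - 12.666667 = 64.666667


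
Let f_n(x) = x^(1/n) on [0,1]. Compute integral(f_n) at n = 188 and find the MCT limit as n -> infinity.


At n = 188: f_188(x) = x^(1/188).
Step 1: integral(x^(1/188), 0, 1) = [x^(1/188+1) / (1/188+1)] from 0 to 1
     = 1 / (1/188 + 1) = 1 / ((188+1)/188) = 188/(188+1)
     = 188/189 = 0.994709
Step 2: As n -> infinity, f_n(x) = x^(1/n) -> 1 for x in (0,1], and f_n is increasing in n.
By MCT, lim_n integral(f_n) = integral(lim_n f_n) = integral(1, 0, 1) = 1.
Step 3: Verify convergence: 188/189 = 0.994709 -> 1


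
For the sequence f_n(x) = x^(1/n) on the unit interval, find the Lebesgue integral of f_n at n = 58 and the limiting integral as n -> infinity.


At n = 58: f_58(x) = x^(1/58).
Step 1: integral(x^(1/58), 0, 1) = [x^(1/58+1) / (1/58+1)] from 0 to 1
     = 1 / (1/58 + 1) = 1 / ((58+1)/58) = 58/(58+1)
     = 58/59 = 0.983051
Step 2: As n -> infinity, f_n(x) = x^(1/n) -> 1 for x in (0,1], and f_n is increasing in n.
By MCT, lim_n integral(f_n) = integral(lim_n f_n) = integral(1, 0, 1) = 1.
Step 3: Verify convergence: 58/59 = 0.983051 -> 1


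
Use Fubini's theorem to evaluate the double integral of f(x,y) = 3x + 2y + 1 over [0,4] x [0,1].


By Fubini, integrate in x first, then y.
Step 1: Fix y, integrate over x in [0,4]:
  integral(3x + 2y + 1, x=0..4)
  = 3*(4^2 - 0^2)/2 + (2y + 1)*(4 - 0)
  = 24 + (2y + 1)*4
  = 24 + 8y + 4
  = 28 + 8y
Step 2: Integrate over y in [0,1]:
  integral(28 + 8y, y=0..1)
  = 28*1 + 8*(1^2 - 0^2)/2
  = 28 + 4
  = 32


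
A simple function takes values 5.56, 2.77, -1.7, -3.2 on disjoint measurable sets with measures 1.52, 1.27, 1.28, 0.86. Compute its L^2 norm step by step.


Step 1: Compute |f_i|^2 for each value:
  |5.56|^2 = 30.9136
  |2.77|^2 = 7.6729
  |-1.7|^2 = 2.89
  |-3.2|^2 = 10.24
Step 2: Multiply by measures and sum:
  30.9136 * 1.52 = 46.988672
  7.6729 * 1.27 = 9.744583
  2.89 * 1.28 = 3.6992
  10.24 * 0.86 = 8.8064
Sum = 46.988672 + 9.744583 + 3.6992 + 8.8064 = 69.238855
Step 3: Take the p-th root:
||f||_2 = (69.238855)^(1/2) = 8.320989


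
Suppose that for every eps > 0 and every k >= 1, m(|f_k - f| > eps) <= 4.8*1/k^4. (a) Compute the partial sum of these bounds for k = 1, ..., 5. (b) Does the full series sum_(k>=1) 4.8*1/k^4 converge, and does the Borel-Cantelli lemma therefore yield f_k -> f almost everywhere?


Step 1: List the terms 4.8*1/k^4 for k = 1 to 5:
  k=1: 4.8
  k=2: 0.3
  k=3: 0.059259
  k=4: 0.01875
  k=5: 0.00768
Step 2: Partial sum = 4.8 + 0.3 + 0.059259 + 0.01875 + 0.00768
     = 5.185689
Step 3: The full series sum_(k>=1) 4.8*1/k^4 converges (p-series with p = 4 > 1; a constant multiple of a convergent series converges).
Step 4: Fix eps > 0. Since sum_k m(|f_k - f| > eps) < infinity, the Borel-Cantelli lemma gives
        m(limsup_k {|f_k - f| > eps}) = 0, i.e. for a.e. x, |f_k(x) - f(x)| <= eps for all large k.
        Applying this with eps = 1/j for j = 1, 2, ... and intersecting the countably many full-measure sets,
        for a.e. x we get limsup_k |f_k(x) - f(x)| <= 1/j for every j, hence f_k -> f almost everywhere.
Conclusion: series converges; Borel-Cantelli yields f_k -> f a.e.
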